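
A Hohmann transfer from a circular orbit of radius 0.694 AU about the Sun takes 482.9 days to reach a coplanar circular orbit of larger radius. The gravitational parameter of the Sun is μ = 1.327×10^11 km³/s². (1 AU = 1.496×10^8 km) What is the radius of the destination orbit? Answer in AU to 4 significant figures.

In km: r₁ = 0.694 × 1.496×10^8 = 1.038224×10^8 km.
Transfer time t = 482.9 days = 4.172256×10^7 s, and t = π√(a_t³/μ).
So a_t = (μ t²/π²)^(1/3) = (1.327×10^11 × (4.172256×10^7)² / π²)^(1/3) = 2.8605×10^8 km.
Since a_t = (r₁ + r₂)/2, r₂ = 2a_t − r₁ = 2×2.8605×10^8 − 1.038224×10^8 = 4.682776×10^8 km.
In AU: r₂ = 4.682776×10^8 / 1.496×10^8 = 3.130 AU.

r₂ = 3.130 AU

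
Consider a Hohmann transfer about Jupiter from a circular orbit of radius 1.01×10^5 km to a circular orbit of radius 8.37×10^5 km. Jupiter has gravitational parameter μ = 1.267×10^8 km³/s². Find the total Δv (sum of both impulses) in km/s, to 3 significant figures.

Semi-major axis of the transfer orbit: a_t = (1.010×10^5 + 8.370×10^5)/2 = 4.690×10^5 km.
Circular speed at r₁: v₁ = √(μ/r₁) = √(1.267×10^8/1.010×10^5) = 35.42 km/s.
Transfer-orbit speed at r₁ (v² = μ(2/r − 1/a)): v_p = √[μ(2/r₁ − 1/a_t)] = 47.32 km/s.
First burn Δv₁ = |v_p − v₁| = 11.90 km/s.
Circular speed at r₂: v₂ = √(μ/r₂) = 12.3034 km/s.
Transfer-orbit speed at r₂: v_a = √[μ(2/r₂ − 1/a_t)] = 5.70952 km/s.
Second burn Δv₂ = |v₂ − v_a| = 6.594 km/s.
Total Δv = Δv₁ + Δv₂ = 18.49 km/s.

Δv = 18.5 km/s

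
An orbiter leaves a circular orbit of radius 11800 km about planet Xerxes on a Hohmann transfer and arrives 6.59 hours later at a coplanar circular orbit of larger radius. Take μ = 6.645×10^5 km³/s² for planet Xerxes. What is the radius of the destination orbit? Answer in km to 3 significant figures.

Transfer time t = 6.59 hours = 23724 s, and t = π√(a_t³/μ).
So a_t = (μ t²/π²)^(1/3) = (6.645×10^5 × (23724)² / π²)^(1/3) = 33588 km.
Since a_t = (r₁ + r₂)/2, r₂ = 2a_t − r₁ = 2×33588 − 11800 = 55376 km.

r₂ = 55400 km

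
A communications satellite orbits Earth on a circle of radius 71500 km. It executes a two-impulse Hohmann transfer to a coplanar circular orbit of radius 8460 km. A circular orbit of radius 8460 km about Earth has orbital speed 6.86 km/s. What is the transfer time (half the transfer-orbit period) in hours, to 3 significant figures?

From the circular-orbit relation v² = μ/r at r = 8460 km: μ = v²r = (6.86)² × 8460 = 3.98124×10^5 km³/s².
Transfer-ellipse semi-major axis a_t = (r₁ + r₂)/2 = (71500 + 8460)/2 = 39980 km.
Half the transfer-orbit period gives t = π√(a_t³/μ) = 39800 s.
Converting: 39800 s ÷ 3600 s/hour = 11.1 hours.

t = 11.1 hours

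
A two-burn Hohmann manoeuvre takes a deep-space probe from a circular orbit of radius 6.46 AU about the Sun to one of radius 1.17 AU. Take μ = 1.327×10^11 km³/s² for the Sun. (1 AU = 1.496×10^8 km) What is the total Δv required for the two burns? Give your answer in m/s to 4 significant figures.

In km: r₁ = 6.46 × 1.496×10^8 = 9.66416×10^8 km; r₂ = 1.17 × 1.496×10^8 = 1.75032×10^8 km.
Semi-major axis of the transfer orbit: a_t = (9.66416×10^8 + 1.75032×10^8)/2 = 5.70724×10^8 km.
At r₁ the circular-orbit speed is v₁ = √(μ/r₁) = 11.718 km/s.
On the transfer ellipse at r₁, vis-viva gives v_a = √[μ(2/r₁ − 1/a_t)] = 6.4893 km/s.
First burn Δv₁ = |v_a − v₁| = 5.229 km/s.
Circular speed at r₂: v₂ = √(μ/r₂) = 27.5345 km/s.
Transfer-orbit speed at r₂: v_p = √[μ(2/r₂ − 1/a_t)] = 35.8299 km/s.
Second burn Δv₂ = |v₂ − v_p| = 8.295 km/s.
Total Δv = Δv₁ + Δv₂ = 13.52 km/s.

Δv = 13520 m/s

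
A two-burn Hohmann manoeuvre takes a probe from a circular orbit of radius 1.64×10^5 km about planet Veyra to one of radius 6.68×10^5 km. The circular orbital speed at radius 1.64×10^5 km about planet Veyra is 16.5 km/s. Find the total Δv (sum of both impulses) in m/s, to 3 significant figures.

From the circular-orbit relation v² = μ/r at r = 1.64×10^5 km: μ = v²r = (16.5)² × 1.64×10^5 = 4.46490×10^7 km³/s².
The Hohmann ellipse has a_t = (r₁ + r₂)/2 = 4.160×10^5 km.
Circular speed at r₁: v₁ = √(μ/r₁) = √(4.46490×10^7/1.640×10^5) = 16.500 km/s.
On the transfer ellipse at r₁, vis-viva equation gives v_p = √[μ(2/r₁ − 1/a_t)] = 20.909 km/s.
First burn Δv₁ = |v_p − v₁| = 4.409 km/s.
Circular speed at r₂: v₂ = √(μ/r₂) = 8.1756 km/s.
Transfer-orbit speed at r₂: v_a = √[μ(2/r₂ − 1/a_t)] = 5.1333 km/s.
Second burn Δv₂ = |v₂ − v_a| = 3.042 km/s.
Total Δv = Δv₁ + Δv₂ = 7.451 km/s.

Δv = 7450 m/s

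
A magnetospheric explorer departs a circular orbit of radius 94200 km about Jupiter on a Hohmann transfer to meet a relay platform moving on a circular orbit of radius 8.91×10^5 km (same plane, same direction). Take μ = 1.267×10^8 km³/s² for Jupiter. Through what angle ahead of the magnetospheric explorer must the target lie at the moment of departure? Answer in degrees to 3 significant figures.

φ = 106°

The Hohmann ellipse has a_t = (r₁ + r₂)/2 = 4.926×10^5 km.
Transfer time t = π√(a_t³/μ) = 96494.6 s.
The target's mean motion on its circular orbit is ω₂ = √(μ/r₂³) = 1.33836×10^-5 rad/s.
Angle swept by the target during transfer: ω₂·t = 1.2914 rad = 73.99°.
The magnetospheric explorer traverses 180° on the transfer ellipse, so the target must lead by 180° − 73.99° = 106°.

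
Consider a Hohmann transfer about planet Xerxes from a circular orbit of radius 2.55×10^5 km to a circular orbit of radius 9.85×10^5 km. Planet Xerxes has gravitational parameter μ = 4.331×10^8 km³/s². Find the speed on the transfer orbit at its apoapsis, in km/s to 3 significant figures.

Transfer-ellipse semi-major axis a_t = (r₁ + r₂)/2 = (2.550×10^5 + 9.850×10^5)/2 = 6.200×10^5 km.
At apoapsis, r = 9.850×10^5 km.
From the vis-viva equation, v = √[μ(2/r − 1/a_t)] = 13.45 km/s.

v = 13.4 km/s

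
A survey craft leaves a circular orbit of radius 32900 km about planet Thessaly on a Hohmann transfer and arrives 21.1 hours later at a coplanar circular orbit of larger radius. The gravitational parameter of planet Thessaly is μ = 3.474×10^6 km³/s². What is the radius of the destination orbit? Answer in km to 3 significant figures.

Transfer time t = 21.1 hours = 75960 s, and t = π√(a_t³/μ).
So a_t = (μ t²/π²)^(1/3) = (3.474×10^6 × (75960)² / π²)^(1/3) = 1.2664×10^5 km.
Since a_t = (r₁ + r₂)/2, r₂ = 2a_t − r₁ = 2×1.2664×10^5 − 32900 = 2.2038×10^5 km.

r₂ = 2.20×10^5 km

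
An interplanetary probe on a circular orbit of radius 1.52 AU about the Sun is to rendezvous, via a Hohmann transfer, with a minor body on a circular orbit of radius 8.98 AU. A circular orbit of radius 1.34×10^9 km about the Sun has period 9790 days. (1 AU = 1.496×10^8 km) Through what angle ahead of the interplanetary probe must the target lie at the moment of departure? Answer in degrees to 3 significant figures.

φ = 99.5°

From Kepler's third law T² = 4π²r³/μ at r = 1.34×10^9 km, T = 9790 days = 9790 × 86400 s = 8.45856×10^8 s: μ = 4π²r³/T² = 1.32764×10^11 km³/s².
In km: r₁ = 1.52 × 1.496×10^8 = 2.27392×10^8 km; r₂ = 8.98 × 1.496×10^8 = 1.343408×10^9 km.
The Hohmann ellipse has a_t = (r₁ + r₂)/2 = 7.854×10^8 km.
The half-period of the transfer ellipse is t = π√(a_t³/μ) = 1.89778×10^8 s.
Target angular speed ω₂ = √(μ/r₂³) = 7.39995×10^-9 rad/s.
Angle swept by the target during transfer: ω₂·t = 1.4043 rad = 80.46°.
Arrival is 180° from departure on the ellipse, so φ = 180° − 80.46° = 99.5°.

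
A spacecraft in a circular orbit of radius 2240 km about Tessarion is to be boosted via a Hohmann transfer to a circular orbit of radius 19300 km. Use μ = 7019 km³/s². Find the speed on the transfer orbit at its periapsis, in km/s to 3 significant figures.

v = 2.37 km/s

Transfer-ellipse semi-major axis a_t = (r₁ + r₂)/2 = (2240 + 19300)/2 = 10770 km.
The periapsis of the transfer ellipse is at r = 2240 km.
From the vis-viva equation, v = √[μ(2/r − 1/a_t)] = 2.370 km/s.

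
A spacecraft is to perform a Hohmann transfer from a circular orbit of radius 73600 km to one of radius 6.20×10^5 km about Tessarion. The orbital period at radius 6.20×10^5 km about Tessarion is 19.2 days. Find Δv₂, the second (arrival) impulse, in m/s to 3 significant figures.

From Kepler's third law T² = 4π²r³/μ at r = 6.20×10^5 km, T = 19.2 days = 19.2 × 86400 s = 1.65888×10^6 s: μ = 4π²r³/T² = 3.41905×10^6 km³/s².
The Hohmann ellipse has a_t = (r₁ + r₂)/2 = 3.468×10^5 km.
On the circular orbit at r = 6.200×10^5 km, v_c = √(μ/r) = 2.348 km/s.
Transfer-orbit speed at the same r (vis-viva, a = a_t): v_t = √[μ(2/r − 1/a_t)] = 1.082 km/s.
Δv₂ = |v_t − v_c| = |1.082 − 2.348| = 1.266 km/s.

Δv₂ = 1270 m/s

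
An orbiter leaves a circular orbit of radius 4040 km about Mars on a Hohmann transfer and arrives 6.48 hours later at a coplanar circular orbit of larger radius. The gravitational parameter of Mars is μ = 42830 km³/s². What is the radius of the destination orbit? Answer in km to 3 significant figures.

r₂ = 22600 km

Transfer time t = 6.48 hours = 23328 s, and t = π√(a_t³/μ).
So a_t = (μ t²/π²)^(1/3) = (42830 × (23328)² / π²)^(1/3) = 13317 km.
Since a_t = (r₁ + r₂)/2, r₂ = 2a_t − r₁ = 2×13317 − 4040 = 22594 km.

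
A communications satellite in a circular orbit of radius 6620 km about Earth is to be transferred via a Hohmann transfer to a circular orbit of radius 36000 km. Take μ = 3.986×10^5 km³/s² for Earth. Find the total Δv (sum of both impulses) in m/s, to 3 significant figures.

Δv = 3800 m/s

The Hohmann ellipse has a_t = (r₁ + r₂)/2 = 21310 km.
Circular speed at r₁: v₁ = √(μ/r₁) = √(3.986×10^5/6620) = 7.7596 km/s.
On the transfer ellipse at r₁, vis-viva equation gives v_p = √[μ(2/r₁ − 1/a_t)] = 10.086 km/s.
First burn Δv₁ = |v_p − v₁| = 2.326 km/s.
At r₂, v₂ = √(μ/r₂) = 3.3275 km/s.
Transfer-orbit speed at r₂: v_a = √[μ(2/r₂ − 1/a_t)] = 1.8546 km/s.
Second burn Δv₂ = |v₂ − v_a| = 1.473 km/s.
Total Δv = Δv₁ + Δv₂ = 3.799 km/s.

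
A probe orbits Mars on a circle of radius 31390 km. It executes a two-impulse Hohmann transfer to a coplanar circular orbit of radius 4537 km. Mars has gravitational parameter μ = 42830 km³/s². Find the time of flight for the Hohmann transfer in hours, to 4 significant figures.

Semi-major axis of the transfer orbit: a_t = (31390 + 4537)/2 = 17963.5 km.
Transfer time t = π√(a_t³/μ) = π√((17963.5)³ / 42830) = 36550 s.
Converting: 36550 s ÷ 3600 s/hour = 10.15 hours.

t = 10.15 hours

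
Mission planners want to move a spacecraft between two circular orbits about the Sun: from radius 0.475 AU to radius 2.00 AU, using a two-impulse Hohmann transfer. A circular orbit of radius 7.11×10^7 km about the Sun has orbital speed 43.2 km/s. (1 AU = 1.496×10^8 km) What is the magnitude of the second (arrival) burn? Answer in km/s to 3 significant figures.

Δv₂ = 8.01 km/s

From the circular-orbit relation v² = μ/r at r = 7.11×10^7 km: μ = v²r = (43.2)² × 7.11×10^7 = 1.32690×10^11 km³/s².
In km: r₁ = 0.475 × 1.496×10^8 = 7.106×10^7 km; r₂ = 2.00 × 1.496×10^8 = 2.992×10^8 km.
Semi-major axis of the transfer orbit: a_t = (7.106×10^7 + 2.992×10^8)/2 = 1.8513×10^8 km.
Circular speed at r = 2.992×10^8 km: v_c = √(μ/r) = 21.059 km/s.
Vis-viva on the transfer ellipse at r = 2.992×10^8 km gives v_t = √[μ(2/r − 1/a_t)] = 13.047 km/s.
Δv₂ = |v_t − v_c| = |13.047 − 21.059| = 8.012 km/s.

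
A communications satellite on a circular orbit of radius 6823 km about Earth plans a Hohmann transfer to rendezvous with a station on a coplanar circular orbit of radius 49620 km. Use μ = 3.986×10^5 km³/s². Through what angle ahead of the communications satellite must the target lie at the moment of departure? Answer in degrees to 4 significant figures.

Semi-major axis of the transfer orbit: a_t = (6823 + 49620)/2 = 28221.5 km.
Transfer time t = π√(a_t³/μ) = 23590 s.
Target angular speed ω₂ = √(μ/r₂³) = 5.712×10^-5 rad/s.
Angle swept by the target during transfer: ω₂·t = 1.3475 rad = 77.21°.
Arrival is 180° from departure on the ellipse, so φ = 180° − 77.21° = 102.8°.

φ = 102.8°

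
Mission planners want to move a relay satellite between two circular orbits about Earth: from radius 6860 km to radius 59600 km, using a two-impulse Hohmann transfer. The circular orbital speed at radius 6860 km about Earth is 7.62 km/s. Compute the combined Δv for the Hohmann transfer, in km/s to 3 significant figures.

From the circular-orbit relation v² = μ/r at r = 6860 km: μ = v²r = (7.62)² × 6860 = 3.98322×10^5 km³/s².
Transfer-ellipse semi-major axis a_t = (r₁ + r₂)/2 = (6860 + 59600)/2 = 33230 km.
At r₁ the circular-orbit speed is v₁ = √(μ/r₁) = 7.6200 km/s.
Transfer-orbit speed at r₁ (vis-viva): v_p = √[μ(2/r₁ − 1/a_t)] = 10.205 km/s.
First burn Δv₁ = |v_p − v₁| = 2.585 km/s.
Circular speed at r₂: v₂ = √(μ/r₂) = 2.5852 km/s.
Transfer-orbit speed at r₂: v_a = √[μ(2/r₂ − 1/a_t)] = 1.1746 km/s.
Second burn Δv₂ = |v₂ − v_a| = 1.411 km/s.
Total Δv = Δv₁ + Δv₂ = 3.996 km/s.

Δv = 4.00 km/s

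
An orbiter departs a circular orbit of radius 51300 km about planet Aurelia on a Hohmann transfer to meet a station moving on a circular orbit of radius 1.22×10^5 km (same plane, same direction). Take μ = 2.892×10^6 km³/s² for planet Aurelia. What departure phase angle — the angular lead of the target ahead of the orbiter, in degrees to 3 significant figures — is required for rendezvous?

φ = 72.3°

The Hohmann ellipse has a_t = (r₁ + r₂)/2 = 86650 km.
Transfer time t = π√(a_t³/μ) = 47120 s.
Target angular speed ω₂ = √(μ/r₂³) = 3.9908×10^-5 rad/s.
Angle swept by the target during transfer: ω₂·t = 1.880 rad = 107.7°.
Arrival is 180° from departure on the ellipse, so φ = 180° − 107.7° = 72.3°.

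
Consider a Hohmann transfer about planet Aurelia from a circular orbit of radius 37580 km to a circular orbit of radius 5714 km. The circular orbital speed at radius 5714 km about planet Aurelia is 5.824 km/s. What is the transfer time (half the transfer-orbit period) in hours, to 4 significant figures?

t = 6.313 hours

From the circular-orbit relation v² = μ/r at r = 5714 km: μ = v²r = (5.824)² × 5714 = 1.93813×10^5 km³/s².
Semi-major axis of the transfer orbit: a_t = (37580 + 5714)/2 = 21647 km.
By Kepler's third law the transfer-orbit period is T = 2π√(a_t³/μ), so t = T/2 = 22728 s.
Converting: 22728 s ÷ 3600 s/hour = 6.313 hours.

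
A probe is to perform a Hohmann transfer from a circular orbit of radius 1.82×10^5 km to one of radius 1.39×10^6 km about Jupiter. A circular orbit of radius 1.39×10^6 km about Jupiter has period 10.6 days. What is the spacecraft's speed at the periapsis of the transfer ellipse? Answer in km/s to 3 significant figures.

v = 35.0 km/s

From Kepler's third law T² = 4π²r³/μ at r = 1.39×10^6 km, T = 10.6 days = 10.6 × 86400 s = 9.1584×10^5 s: μ = 4π²r³/T² = 1.26405×10^8 km³/s².
Transfer-ellipse semi-major axis a_t = (r₁ + r₂)/2 = (1.820×10^5 + 1.390×10^6)/2 = 7.860×10^5 km.
The periapsis of the transfer ellipse is at r = 1.820×10^5 km.
From the vis-viva equation, v = √[μ(2/r − 1/a_t)] = 35.05 km/s.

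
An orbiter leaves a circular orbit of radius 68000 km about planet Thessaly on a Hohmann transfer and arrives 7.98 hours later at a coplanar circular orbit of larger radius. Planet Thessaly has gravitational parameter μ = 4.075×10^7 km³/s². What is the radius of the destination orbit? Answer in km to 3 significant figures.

r₂ = 2.33×10^5 km

Transfer time t = 7.98 hours = 28728 s, and t = π√(a_t³/μ).
So a_t = (μ t²/π²)^(1/3) = (4.075×10^7 × (28728)² / π²)^(1/3) = 1.5048×10^5 km.
Since a_t = (r₁ + r₂)/2, r₂ = 2a_t − r₁ = 2×1.5048×10^5 − 68000 = 2.3296×10^5 km.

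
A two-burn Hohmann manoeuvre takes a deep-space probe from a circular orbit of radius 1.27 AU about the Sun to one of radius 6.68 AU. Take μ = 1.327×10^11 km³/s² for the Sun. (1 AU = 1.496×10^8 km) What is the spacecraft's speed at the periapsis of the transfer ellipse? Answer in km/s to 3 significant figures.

In km: r₁ = 1.27 × 1.496×10^8 = 1.89992×10^8 km; r₂ = 6.68 × 1.496×10^8 = 9.99328×10^8 km.
The Hohmann ellipse has a_t = (r₁ + r₂)/2 = 5.9466×10^8 km.
The periapsis of the transfer ellipse is at r = 1.89992×10^8 km.
From the vis-viva equation, v = √[μ(2/r − 1/a_t)] = 34.26 km/s.

v = 34.3 km/s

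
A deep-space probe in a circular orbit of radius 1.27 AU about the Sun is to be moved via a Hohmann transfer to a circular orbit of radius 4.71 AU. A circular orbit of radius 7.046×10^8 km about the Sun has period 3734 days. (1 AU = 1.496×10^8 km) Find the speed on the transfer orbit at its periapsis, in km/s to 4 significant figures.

From Kepler's third law T² = 4π²r³/μ at r = 7.046×10^8 km, T = 3734 days = 3734 × 86400 s = 3.226176×10^8 s: μ = 4π²r³/T² = 1.32682×10^11 km³/s².
In km: r₁ = 1.27 × 1.496×10^8 = 1.89992×10^8 km; r₂ = 4.71 × 1.496×10^8 = 7.04616×10^8 km.
The Hohmann ellipse has a_t = (r₁ + r₂)/2 = 4.47304×10^8 km.
At periapsis, r = 1.89992×10^8 km.
Vis-viva: v = √[μ(2/r − 1/a_t)] = √[1.32682×10^11 × (2/1.89992×10^8 − 1/4.47304×10^8)] = 33.17 km/s.

v = 33.17 km/s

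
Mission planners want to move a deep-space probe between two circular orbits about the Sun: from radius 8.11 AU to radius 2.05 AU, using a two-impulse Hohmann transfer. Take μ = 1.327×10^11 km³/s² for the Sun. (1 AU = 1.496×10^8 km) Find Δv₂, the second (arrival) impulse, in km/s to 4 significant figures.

Δv₂ = 5.481 km/s

In km: r₁ = 8.11 × 1.496×10^8 = 1.213256×10^9 km; r₂ = 2.05 × 1.496×10^8 = 3.0668×10^8 km.
Semi-major axis of the transfer orbit: a_t = (1.213256×10^9 + 3.0668×10^8)/2 = 7.59968×10^8 km.
On the circular orbit at r = 3.0668×10^8 km, v_c = √(μ/r) = 20.8014 km/s.
Vis-viva on the transfer ellipse at r = 3.0668×10^8 km gives v_t = √[μ(2/r − 1/a_t)] = 26.2828 km/s.
Δv₂ = |v_t − v_c| = |26.2828 − 20.8014| = 5.481 km/s.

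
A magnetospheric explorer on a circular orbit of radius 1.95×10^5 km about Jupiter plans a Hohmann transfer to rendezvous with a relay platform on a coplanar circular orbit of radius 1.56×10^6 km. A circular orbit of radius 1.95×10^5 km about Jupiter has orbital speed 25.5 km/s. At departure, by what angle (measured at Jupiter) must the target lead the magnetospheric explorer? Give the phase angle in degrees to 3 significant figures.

From the circular-orbit relation v² = μ/r at r = 1.95×10^5 km: μ = v²r = (25.5)² × 1.95×10^5 = 1.26799×10^8 km³/s².
Transfer-ellipse semi-major axis a_t = (r₁ + r₂)/2 = (1.950×10^5 + 1.560×10^6)/2 = 8.775×10^5 km.
The half-period of the transfer ellipse is t = π√(a_t³/μ) = 2.29331×10^5 s.
Target angular speed ω₂ = √(μ/r₂³) = 5.77924×10^-6 rad/s.
Angle swept by the target during transfer: ω₂·t = 1.3254 rad = 75.94°.
Arrival is 180° from departure on the ellipse, so φ = 180° − 75.94° = 104°.

φ = 104°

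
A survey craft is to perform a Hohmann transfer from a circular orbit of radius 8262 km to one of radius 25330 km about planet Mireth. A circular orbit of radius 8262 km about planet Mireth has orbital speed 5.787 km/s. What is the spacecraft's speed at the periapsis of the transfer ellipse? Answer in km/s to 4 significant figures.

v = 7.107 km/s

From the circular-orbit relation v² = μ/r at r = 8262 km: μ = v²r = (5.787)² × 8262 = 2.76689×10^5 km³/s².
The Hohmann ellipse has a_t = (r₁ + r₂)/2 = 16796 km.
At periapsis, r = 8262 km.
From the vis-viva equation, v = √[μ(2/r − 1/a_t)] = 7.107 km/s.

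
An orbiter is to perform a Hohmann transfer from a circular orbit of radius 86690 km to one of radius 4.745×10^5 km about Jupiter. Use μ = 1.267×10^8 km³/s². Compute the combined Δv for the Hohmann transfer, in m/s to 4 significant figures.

Transfer-ellipse semi-major axis a_t = (r₁ + r₂)/2 = (86690 + 4.745×10^5)/2 = 2.80595×10^5 km.
At r₁ the circular-orbit speed is v₁ = √(μ/r₁) = 38.23 km/s.
On the transfer ellipse at r₁, v² = μ(2/r − 1/a) gives v_p = √[μ(2/r₁ − 1/a_t)] = 49.71 km/s.
First burn Δv₁ = |v_p − v₁| = 11.48 km/s.
Circular speed at r₂: v₂ = √(μ/r₂) = 16.341 km/s.
Transfer-orbit speed at r₂: v_a = √[μ(2/r₂ − 1/a_t)] = 9.0827 km/s.
Second burn Δv₂ = |v₂ − v_a| = 7.258 km/s.
Total Δv = Δv₁ + Δv₂ = 18.74 km/s.

Δv = 18740 m/s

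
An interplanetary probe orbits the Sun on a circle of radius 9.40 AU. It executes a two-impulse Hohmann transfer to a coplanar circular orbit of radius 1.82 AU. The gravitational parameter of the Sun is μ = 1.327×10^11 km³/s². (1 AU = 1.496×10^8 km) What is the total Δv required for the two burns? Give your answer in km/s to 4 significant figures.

Δv = 10.68 km/s

In km: r₁ = 9.40 × 1.496×10^8 = 1.40624×10^9 km; r₂ = 1.82 × 1.496×10^8 = 2.72272×10^8 km.
Transfer-ellipse semi-major axis a_t = (r₁ + r₂)/2 = (1.40624×10^9 + 2.72272×10^8)/2 = 8.39256×10^8 km.
Circular speed at r₁: v₁ = √(μ/r₁) = √(1.327×10^11/1.40624×10^9) = 9.714 km/s.
Transfer-orbit speed at r₁ (v² = μ(2/r − 1/a)): v_a = √[μ(2/r₁ − 1/a_t)] = 5.533 km/s.
First burn Δv₁ = |v_a − v₁| = 4.181 km/s.
Circular speed at r₂: v₂ = √(μ/r₂) = 22.08 km/s.
Transfer-orbit speed at r₂: v_p = √[μ(2/r₂ − 1/a_t)] = 28.58 km/s.
Second burn Δv₂ = |v₂ − v_p| = 6.500 km/s.
Total Δv = Δv₁ + Δv₂ = 10.68 km/s.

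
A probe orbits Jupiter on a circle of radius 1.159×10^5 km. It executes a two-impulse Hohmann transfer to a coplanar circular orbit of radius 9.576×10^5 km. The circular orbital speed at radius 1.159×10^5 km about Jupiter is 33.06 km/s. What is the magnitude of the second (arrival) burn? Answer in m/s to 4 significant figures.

Δv₂ = 6157 m/s

From the circular-orbit relation v² = μ/r at r = 1.159×10^5 km: μ = v²r = (33.06)² × 1.159×10^5 = 1.26674×10^8 km³/s².
Transfer-ellipse semi-major axis a_t = (r₁ + r₂)/2 = (1.159×10^5 + 9.576×10^5)/2 = 5.3675×10^5 km.
On the circular orbit at r = 9.576×10^5 km, v_c = √(μ/r) = 11.5014 km/s.
Vis-viva on the transfer ellipse at r = 9.576×10^5 km gives v_t = √[μ(2/r − 1/a_t)] = 5.34451 km/s.
Δv₂ = |v_t − v_c| = |5.34451 − 11.5014| = 6.157 km/s.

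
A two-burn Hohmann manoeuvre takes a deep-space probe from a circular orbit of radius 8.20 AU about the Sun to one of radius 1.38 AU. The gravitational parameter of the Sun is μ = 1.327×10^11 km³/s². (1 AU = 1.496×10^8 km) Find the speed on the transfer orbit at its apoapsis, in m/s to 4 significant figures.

In km: r₁ = 8.20 × 1.496×10^8 = 1.22672×10^9 km; r₂ = 1.38 × 1.496×10^8 = 2.06448×10^8 km.
Semi-major axis of the transfer orbit: a_t = (1.22672×10^9 + 2.06448×10^8)/2 = 7.16584×10^8 km.
The apoapsis of the transfer ellipse is at r = 1.22672×10^9 km.
Applying v² = μ(2/r − 1/a_t): v = 5.583 km/s.

v = 5583 m/s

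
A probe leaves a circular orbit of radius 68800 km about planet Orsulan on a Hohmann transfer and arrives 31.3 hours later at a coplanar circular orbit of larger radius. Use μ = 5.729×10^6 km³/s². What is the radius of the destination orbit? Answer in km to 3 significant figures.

r₂ = 3.20×10^5 km

Transfer time t = 31.3 hours = 1.1268×10^5 s, and t = π√(a_t³/μ).
So a_t = (μ t²/π²)^(1/3) = (5.729×10^6 × (1.1268×10^5)² / π²)^(1/3) = 1.9461×10^5 km.
Since a_t = (r₁ + r₂)/2, r₂ = 2a_t − r₁ = 2×1.9461×10^5 − 68800 = 3.2042×10^5 km.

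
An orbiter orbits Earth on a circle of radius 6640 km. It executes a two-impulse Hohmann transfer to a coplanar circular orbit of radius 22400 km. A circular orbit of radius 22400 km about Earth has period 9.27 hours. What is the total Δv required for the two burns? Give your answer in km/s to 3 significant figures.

From Kepler's third law T² = 4π²r³/μ at r = 22400 km, T = 9.27 hours = 9.27 × 3600 s = 33372 s: μ = 4π²r³/T² = 3.98418×10^5 km³/s².
Semi-major axis of the transfer orbit: a_t = (6640 + 22400)/2 = 14520 km.
Circular speed at r₁: v₁ = √(μ/r₁) = √(3.98418×10^5/6640) = 7.746 km/s.
On the transfer ellipse at r₁, vis-viva gives v_p = √[μ(2/r₁ − 1/a_t)] = 9.621 km/s.
First burn Δv₁ = |v_p − v₁| = 1.875 km/s.
At r₂, v₂ = √(μ/r₂) = 4.217 km/s.
Transfer-orbit speed at r₂: v_a = √[μ(2/r₂ − 1/a_t)] = 2.852 km/s.
Second burn Δv₂ = |v₂ − v_a| = 1.365 km/s.
Δv = Δv₁ + Δv₂ = 1.875 + 1.365 = 3.240 km/s.

Δv = 3.24 km/s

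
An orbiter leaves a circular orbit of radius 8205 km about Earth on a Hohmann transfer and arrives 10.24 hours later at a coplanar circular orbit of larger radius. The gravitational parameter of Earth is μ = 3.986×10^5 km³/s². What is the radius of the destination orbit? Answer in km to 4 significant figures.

r₂ = 67800 km

Transfer time t = 10.24 hours = 36864 s, and t = π√(a_t³/μ).
So a_t = (μ t²/π²)^(1/3) = (3.986×10^5 × (36864)² / π²)^(1/3) = 38003 km.
Since a_t = (r₁ + r₂)/2, r₂ = 2a_t − r₁ = 2×38003 − 8205 = 67801 km.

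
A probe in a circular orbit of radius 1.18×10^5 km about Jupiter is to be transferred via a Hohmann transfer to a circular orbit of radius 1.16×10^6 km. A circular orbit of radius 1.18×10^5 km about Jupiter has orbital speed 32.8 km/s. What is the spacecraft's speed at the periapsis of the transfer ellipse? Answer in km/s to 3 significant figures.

v = 44.2 km/s

From the circular-orbit relation v² = μ/r at r = 1.18×10^5 km: μ = v²r = (32.8)² × 1.18×10^5 = 1.26949×10^8 km³/s².
Semi-major axis of the transfer orbit: a_t = (1.180×10^5 + 1.160×10^6)/2 = 6.390×10^5 km.
At periapsis, r = 1.180×10^5 km.
From the vis-viva equation, v = √[μ(2/r − 1/a_t)] = 44.19 km/s.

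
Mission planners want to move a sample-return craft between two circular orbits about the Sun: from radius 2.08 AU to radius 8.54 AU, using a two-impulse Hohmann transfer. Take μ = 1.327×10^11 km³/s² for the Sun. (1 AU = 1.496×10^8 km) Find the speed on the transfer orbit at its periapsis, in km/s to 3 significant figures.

In km: r₁ = 2.08 × 1.496×10^8 = 3.11168×10^8 km; r₂ = 8.54 × 1.496×10^8 = 1.277584×10^9 km.
Transfer-ellipse semi-major axis a_t = (r₁ + r₂)/2 = (3.11168×10^8 + 1.277584×10^9)/2 = 7.94376×10^8 km.
At periapsis, r = 3.11168×10^8 km.
From the vis-viva equation, v = √[μ(2/r − 1/a_t)] = 26.19 km/s.

v = 26.2 km/s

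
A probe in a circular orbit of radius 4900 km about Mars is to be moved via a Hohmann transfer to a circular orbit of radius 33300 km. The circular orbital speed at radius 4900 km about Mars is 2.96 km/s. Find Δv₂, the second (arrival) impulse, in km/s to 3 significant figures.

Δv₂ = 0.560 km/s

From the circular-orbit relation v² = μ/r at r = 4900 km: μ = v²r = (2.96)² × 4900 = 42931.8 km³/s².
Transfer-ellipse semi-major axis a_t = (r₁ + r₂)/2 = (4900 + 33300)/2 = 19100 km.
On the circular orbit at r = 33300 km, v_c = √(μ/r) = 1.1354 km/s.
Vis-viva on the transfer ellipse at r = 33300 km gives v_t = √[μ(2/r − 1/a_t)] = 0.57511 km/s.
Δv₂ = |v_t − v_c| = |0.57511 − 1.1354| = 0.5603 km/s.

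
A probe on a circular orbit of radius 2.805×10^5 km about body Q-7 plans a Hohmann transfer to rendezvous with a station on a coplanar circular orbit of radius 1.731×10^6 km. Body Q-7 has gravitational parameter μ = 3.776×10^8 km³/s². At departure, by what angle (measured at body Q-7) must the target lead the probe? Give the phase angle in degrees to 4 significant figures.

Transfer-ellipse semi-major axis a_t = (r₁ + r₂)/2 = (2.805×10^5 + 1.731×10^6)/2 = 1.00575×10^6 km.
The half-period of the transfer ellipse is t = π√(a_t³/μ) = 1.6307×10^5 s.
The target's mean motion on its circular orbit is ω₂ = √(μ/r₂³) = 8.5324×10^-6 rad/s.
Angle swept by the target during transfer: ω₂·t = 1.3914 rad = 79.72°.
Arrival is 180° from departure on the ellipse, so φ = 180° − 79.72° = 100.3°.

φ = 100.3°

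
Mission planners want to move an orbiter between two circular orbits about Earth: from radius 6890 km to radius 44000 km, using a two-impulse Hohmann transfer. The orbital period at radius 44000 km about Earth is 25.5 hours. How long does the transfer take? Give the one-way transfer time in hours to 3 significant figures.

From Kepler's third law T² = 4π²r³/μ at r = 44000 km, T = 25.5 hours = 25.5 × 3600 s = 91800 s: μ = 4π²r³/T² = 3.99055×10^5 km³/s².
Transfer-ellipse semi-major axis a_t = (r₁ + r₂)/2 = (6890 + 44000)/2 = 25445 km.
By Kepler's third law the transfer-orbit period is T = 2π√(a_t³/μ), so t = T/2 = 20190 s.
Converting: 20190 s ÷ 3600 s/hour = 5.61 hours.

t = 5.61 hours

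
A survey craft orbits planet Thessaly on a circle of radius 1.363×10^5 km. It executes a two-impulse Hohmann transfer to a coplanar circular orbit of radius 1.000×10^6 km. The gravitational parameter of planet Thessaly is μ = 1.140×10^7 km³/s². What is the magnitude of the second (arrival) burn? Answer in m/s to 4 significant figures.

The Hohmann ellipse has a_t = (r₁ + r₂)/2 = 5.6815×10^5 km.
On the circular orbit at r = 1.000×10^6 km, v_c = √(μ/r) = 3.3764 km/s.
Vis-viva on the transfer ellipse at r = 1.000×10^6 km gives v_t = √[μ(2/r − 1/a_t)] = 1.6537 km/s.
Δv₂ = |v_t − v_c| = |1.6537 − 3.3764| = 1.723 km/s.

Δv₂ = 1723 m/s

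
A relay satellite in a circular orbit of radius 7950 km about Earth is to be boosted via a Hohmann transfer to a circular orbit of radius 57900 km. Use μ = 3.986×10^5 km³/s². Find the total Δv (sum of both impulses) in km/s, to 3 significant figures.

Δv = 3.64 km/s

Semi-major axis of the transfer orbit: a_t = (7950 + 57900)/2 = 32925 km.
Circular speed at r₁: v₁ = √(μ/r₁) = √(3.986×10^5/7950) = 7.081 km/s.
Transfer-orbit speed at r₁ (vis-viva equation): v_p = √[μ(2/r₁ − 1/a_t)] = 9.390 km/s.
First burn Δv₁ = |v_p − v₁| = 2.309 km/s.
At r₂, v₂ = √(μ/r₂) = 2.624 km/s.
Transfer-orbit speed at r₂: v_a = √[μ(2/r₂ − 1/a_t)] = 1.289 km/s.
Second burn Δv₂ = |v₂ − v_a| = 1.335 km/s.
Δv = Δv₁ + Δv₂ = 2.309 + 1.335 = 3.644 km/s.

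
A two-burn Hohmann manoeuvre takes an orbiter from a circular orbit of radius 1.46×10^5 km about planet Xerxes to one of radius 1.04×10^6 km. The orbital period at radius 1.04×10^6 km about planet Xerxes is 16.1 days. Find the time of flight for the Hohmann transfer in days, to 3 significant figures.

From Kepler's third law T² = 4π²r³/μ at r = 1.04×10^6 km, T = 16.1 days = 16.1 × 86400 s = 1.39104×10^6 s: μ = 4π²r³/T² = 2.29499×10^7 km³/s².
Semi-major axis of the transfer orbit: a_t = (1.460×10^5 + 1.040×10^6)/2 = 5.930×10^5 km.
Half the transfer-orbit period gives t = π√(a_t³/μ) = 2.995×10^5 s.
Converting: 2.995×10^5 s ÷ 86400 s/day = 3.47 days.

t = 3.47 days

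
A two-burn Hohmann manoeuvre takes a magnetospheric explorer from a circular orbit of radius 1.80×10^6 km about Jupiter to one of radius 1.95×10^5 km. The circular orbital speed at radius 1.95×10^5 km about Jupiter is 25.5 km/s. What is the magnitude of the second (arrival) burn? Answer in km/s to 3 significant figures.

From the circular-orbit relation v² = μ/r at r = 1.95×10^5 km: μ = v²r = (25.5)² × 1.95×10^5 = 1.26799×10^8 km³/s².
Transfer-ellipse semi-major axis a_t = (r₁ + r₂)/2 = (1.800×10^6 + 1.950×10^5)/2 = 9.975×10^5 km.
Circular speed at r = 1.950×10^5 km: v_c = √(μ/r) = 25.500 km/s.
Vis-viva on the transfer ellipse at r = 1.950×10^5 km gives v_t = √[μ(2/r − 1/a_t)] = 34.255 km/s.
Δv₂ = |v_t − v_c| = |34.255 − 25.500| = 8.755 km/s.

Δv₂ = 8.75 km/s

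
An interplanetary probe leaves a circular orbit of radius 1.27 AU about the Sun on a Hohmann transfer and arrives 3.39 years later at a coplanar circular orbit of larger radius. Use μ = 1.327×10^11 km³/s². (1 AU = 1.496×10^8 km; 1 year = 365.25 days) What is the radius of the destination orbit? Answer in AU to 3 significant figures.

r₂ = 5.89 AU

In km: r₁ = 1.27 × 1.496×10^8 = 1.89992×10^8 km.
Transfer time t = 3.39 years × 365.25 × 86400 s = 1.06980264×10^8 s, and t = π√(a_t³/μ).
So a_t = (μ t²/π²)^(1/3) = (1.327×10^11 × (1.06980264×10^8)² / π²)^(1/3) = 5.3587×10^8 km.
Since a_t = (r₁ + r₂)/2, r₂ = 2a_t − r₁ = 2×5.3587×10^8 − 1.89992×10^8 = 8.81748×10^8 km.
In AU: r₂ = 8.81748×10^8 / 1.496×10^8 = 5.89 AU.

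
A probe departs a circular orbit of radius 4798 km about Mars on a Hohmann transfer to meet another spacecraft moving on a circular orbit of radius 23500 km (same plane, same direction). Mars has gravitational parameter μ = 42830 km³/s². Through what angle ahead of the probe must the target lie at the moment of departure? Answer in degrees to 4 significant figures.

φ = 95.91°

Transfer-ellipse semi-major axis a_t = (r₁ + r₂)/2 = (4798 + 23500)/2 = 14149 km.
The half-period of the transfer ellipse is t = π√(a_t³/μ) = 25548 s.
Target angular speed ω₂ = √(μ/r₂³) = 5.7448×10^-5 rad/s.
Angle swept by the target during transfer: ω₂·t = 1.4677 rad = 84.09°.
Arrival is 180° from departure on the ellipse, so φ = 180° − 84.09° = 95.91°.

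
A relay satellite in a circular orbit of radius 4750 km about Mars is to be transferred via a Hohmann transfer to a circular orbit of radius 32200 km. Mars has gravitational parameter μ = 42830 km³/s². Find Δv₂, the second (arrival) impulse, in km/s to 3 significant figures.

Δv₂ = 0.569 km/s

The Hohmann ellipse has a_t = (r₁ + r₂)/2 = 18475 km.
On the circular orbit at r = 32200 km, v_c = √(μ/r) = 1.1533 km/s.
Transfer-orbit speed at the same r (vis-viva, a = a_t): v_t = √[μ(2/r − 1/a_t)] = 0.58479 km/s.
Δv₂ = |v_t − v_c| = |0.58479 − 1.1533| = 0.5685 km/s.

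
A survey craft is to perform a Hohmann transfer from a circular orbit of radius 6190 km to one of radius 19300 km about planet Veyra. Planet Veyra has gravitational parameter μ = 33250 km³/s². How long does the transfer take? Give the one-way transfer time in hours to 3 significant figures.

t = 6.89 hours

The Hohmann ellipse has a_t = (r₁ + r₂)/2 = 12745 km.
By Kepler's third law the transfer-orbit period is T = 2π√(a_t³/μ), so t = T/2 = 24790 s.
Converting: 24790 s ÷ 3600 s/hour = 6.89 hours.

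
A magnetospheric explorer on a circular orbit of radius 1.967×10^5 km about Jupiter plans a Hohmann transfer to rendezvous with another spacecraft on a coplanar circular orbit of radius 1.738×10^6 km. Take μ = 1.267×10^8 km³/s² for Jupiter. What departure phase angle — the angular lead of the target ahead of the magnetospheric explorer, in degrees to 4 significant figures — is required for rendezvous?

φ = 105.3°

Transfer-ellipse semi-major axis a_t = (r₁ + r₂)/2 = (1.967×10^5 + 1.738×10^6)/2 = 9.6735×10^5 km.
The half-period of the transfer ellipse is t = π√(a_t³/μ) = 2.6554×10^5 s.
The target's mean motion on its circular orbit is ω₂ = √(μ/r₂³) = 4.9126×10^-6 rad/s.
Angle swept by the target during transfer: ω₂·t = 1.3045 rad = 74.74°.
Arrival is 180° from departure on the ellipse, so φ = 180° − 74.74° = 105.3°.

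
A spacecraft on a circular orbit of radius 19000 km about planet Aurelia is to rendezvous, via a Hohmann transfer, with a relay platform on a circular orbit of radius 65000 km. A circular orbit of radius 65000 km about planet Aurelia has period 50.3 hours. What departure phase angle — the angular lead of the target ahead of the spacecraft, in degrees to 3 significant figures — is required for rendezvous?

φ = 86.5°

From Kepler's third law T² = 4π²r³/μ at r = 65000 km, T = 50.3 hours = 50.3 × 3600 s = 1.8108×10^5 s: μ = 4π²r³/T² = 3.30643×10^5 km³/s².
Semi-major axis of the transfer orbit: a_t = (19000 + 65000)/2 = 42000 km.
The half-period of the transfer ellipse is t = π√(a_t³/μ) = 47026.7 s.
The target's mean motion on its circular orbit is ω₂ = √(μ/r₂³) = 3.46984×10^-5 rad/s.
Angle swept by the target during transfer: ω₂·t = 1.63175 rad = 93.49°.
The spacecraft traverses 180° on the transfer ellipse, so the target must lead by 180° − 93.49° = 86.5°.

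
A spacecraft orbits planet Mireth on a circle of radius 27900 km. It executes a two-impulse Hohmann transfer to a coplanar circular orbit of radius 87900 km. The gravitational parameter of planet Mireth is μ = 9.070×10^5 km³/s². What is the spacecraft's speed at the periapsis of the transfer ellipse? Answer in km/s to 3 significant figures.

v = 7.03 km/s

Transfer-ellipse semi-major axis a_t = (r₁ + r₂)/2 = (27900 + 87900)/2 = 57900 km.
At periapsis, r = 27900 km.
From the vis-viva equation, v = √[μ(2/r − 1/a_t)] = 7.025 km/s.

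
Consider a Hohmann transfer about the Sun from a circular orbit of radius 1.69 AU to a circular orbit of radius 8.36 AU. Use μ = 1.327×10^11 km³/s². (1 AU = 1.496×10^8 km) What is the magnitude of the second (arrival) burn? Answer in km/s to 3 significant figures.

Δv₂ = 4.33 km/s

In km: r₁ = 1.69 × 1.496×10^8 = 2.52824×10^8 km; r₂ = 8.36 × 1.496×10^8 = 1.250656×10^9 km.
The Hohmann ellipse has a_t = (r₁ + r₂)/2 = 7.5174×10^8 km.
Circular speed at r = 1.250656×10^9 km: v_c = √(μ/r) = 10.301 km/s.
Transfer-orbit speed at the same r (vis-viva, a = a_t): v_t = √[μ(2/r − 1/a_t)] = 5.9737 km/s.
Δv₂ = |v_t − v_c| = |5.9737 − 10.301| = 4.327 km/s.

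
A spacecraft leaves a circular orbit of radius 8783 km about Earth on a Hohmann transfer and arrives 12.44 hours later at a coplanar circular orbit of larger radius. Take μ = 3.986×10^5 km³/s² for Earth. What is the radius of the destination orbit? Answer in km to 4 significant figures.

Transfer time t = 12.44 hours = 44784 s, and t = π√(a_t³/μ).
So a_t = (μ t²/π²)^(1/3) = (3.986×10^5 × (44784)² / π²)^(1/3) = 43267 km.
Since a_t = (r₁ + r₂)/2, r₂ = 2a_t − r₁ = 2×43267 − 8783 = 77751 km.

r₂ = 77750 km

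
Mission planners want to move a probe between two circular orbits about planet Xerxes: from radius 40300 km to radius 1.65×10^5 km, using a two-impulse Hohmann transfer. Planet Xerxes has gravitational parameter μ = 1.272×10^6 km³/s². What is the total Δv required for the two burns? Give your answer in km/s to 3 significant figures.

The Hohmann ellipse has a_t = (r₁ + r₂)/2 = 1.0265×10^5 km.
Circular speed at r₁: v₁ = √(μ/r₁) = √(1.272×10^6/40300) = 5.618 km/s.
Transfer-orbit speed at r₁ (v² = μ(2/r − 1/a)): v_p = √[μ(2/r₁ − 1/a_t)] = 7.123 km/s.
First burn Δv₁ = |v_p − v₁| = 1.505 km/s.
At r₂, v₂ = √(μ/r₂) = 2.777 km/s.
Transfer-orbit speed at r₂: v_a = √[μ(2/r₂ − 1/a_t)] = 1.740 km/s.
Second burn Δv₂ = |v₂ − v_a| = 1.037 km/s.
Δv = Δv₁ + Δv₂ = 1.505 + 1.037 = 2.542 km/s.

Δv = 2.54 km/s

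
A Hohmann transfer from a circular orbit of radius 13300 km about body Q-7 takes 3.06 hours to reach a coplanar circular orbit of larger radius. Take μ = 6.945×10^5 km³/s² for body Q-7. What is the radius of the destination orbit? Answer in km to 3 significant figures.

Transfer time t = 3.06 hours = 11016 s, and t = π√(a_t³/μ).
So a_t = (μ t²/π²)^(1/3) = (6.945×10^5 × (11016)² / π²)^(1/3) = 20440 km.
Since a_t = (r₁ + r₂)/2, r₂ = 2a_t − r₁ = 2×20440 − 13300 = 27580 km.

r₂ = 27600 km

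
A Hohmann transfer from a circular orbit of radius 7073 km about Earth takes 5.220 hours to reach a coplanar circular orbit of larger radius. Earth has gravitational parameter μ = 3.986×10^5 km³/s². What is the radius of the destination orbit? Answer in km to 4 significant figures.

r₂ = 41430 km

Transfer time t = 5.220 hours = 18792 s, and t = π√(a_t³/μ).
So a_t = (μ t²/π²)^(1/3) = (3.986×10^5 × (18792)² / π²)^(1/3) = 24251 km.
Since a_t = (r₁ + r₂)/2, r₂ = 2a_t − r₁ = 2×24251 − 7073 = 41429 km.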